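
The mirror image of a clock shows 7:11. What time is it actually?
Reflection across the vertical (12-6) axis maps a hand at angle A degrees to (360 - A) degrees, which sends a reading of T minutes past 12:00 to (720 - T) minutes past 12:00.
Mirror reads 7:11 = 431 minutes past 12:00.
Actual time: (720 - 431) mod 720 = 289 minutes = 4:49.

Final answer: 4:49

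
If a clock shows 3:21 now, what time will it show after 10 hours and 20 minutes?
Starting time: 3:21
Adding 20 minutes to 21 minutes: 21 + 20 = 41 minutes
Adding 10 hours: 3 + 10 = 13 - 12 = 1
Final time: 1:41

Final answer: 1:41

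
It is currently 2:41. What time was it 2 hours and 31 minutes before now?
Starting time: 2:41 = 161 total minutes past 12:00
Subtracting: 2 hours and 31 minutes = 151 minutes
161 - 151 = 10 minutes
= 10 minutes past 12:00 = 12:10

Final answer: 12:10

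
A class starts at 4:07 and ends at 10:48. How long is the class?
From 4:07 to 10:48:
(10 x 60 + 48) - (4 x 60 + 7) = 648 - 247 = 401 minutes
= 6 hours and 41 minutes

Final answer: 6 hours and 41 minutes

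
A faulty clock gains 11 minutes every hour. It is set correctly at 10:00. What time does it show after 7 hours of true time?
For every 60 true minutes, the faulty clock advances 60 + 11 = 71 minutes.
True elapsed: 7 hours = 420 minutes.
Faulty clock advances: 420 x 71/60 = 497 minutes (drift: 77 minutes ahead).
Shown time: 10:00 + 497 minutes = 6:17.

Final answer: 6:17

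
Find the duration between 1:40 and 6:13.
From 1:40 to 6:13:
(6 x 60 + 13) - (1 x 60 + 40) = 373 - 100 = 273 minutes
= 4 hours and 33 minutes

Final answer: 4 hours and 33 minutes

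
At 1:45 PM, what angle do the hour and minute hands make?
Hour hand position: 1 x 30 + 45 x 0.5 = 52.5 degrees
Minute hand position: 45 x 6 = 270 degrees
Difference: |52.5 - 270| = 217.5 degrees
Since 217.5 > 180, the smaller angle is 360 - 217.5 = 142.5 degrees

Final answer: 142.5 degrees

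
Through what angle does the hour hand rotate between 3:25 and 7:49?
The hour hand moves 0.5 degrees per minute.
Time elapsed: 7:49 - 3:25 = 264 minutes
Angular displacement: 264 x 0.5 = 132 degrees

Final answer: 132 degrees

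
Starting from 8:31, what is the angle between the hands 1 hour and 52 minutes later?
First find the time 1 hour and 52 minutes after 8:31.
Total minutes: 8 x 60 + 31 + 1 x 60 + 52 = 623.
623 mod 720 = 623 minutes = 10:23.
Now compute the angle at 10:23:
Hour hand: 10 x 30 + 23 x 0.5 = 311.5 degrees
Minute hand: 23 x 6 = 138 degrees
Difference: |311.5 - 138| = 173.5 degrees
The angle is 173.5 degrees

Final answer: 173.5 degrees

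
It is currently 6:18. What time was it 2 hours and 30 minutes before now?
Starting time: 6:18 = 378 total minutes past 12:00
Subtracting: 2 hours and 30 minutes = 150 minutes
378 - 150 = 228 minutes
= 3 hours and 48 minutes past 12:00 = 3:48

Final answer: 3:48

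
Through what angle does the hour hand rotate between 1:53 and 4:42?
The hour hand moves 0.5 degrees per minute.
Time elapsed: 4:42 - 1:53 = 169 minutes
Angular displacement: 169 x 0.5 = 84.5 degrees

Final answer: 84.5 degrees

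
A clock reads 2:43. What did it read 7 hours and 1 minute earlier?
Starting time: 2:43 = 163 total minutes past 12:00
Subtracting: 7 hours and 1 minute = 421 minutes
163 - 421 = -258 (negative, add 12 hours = 720) = 462 minutes
= 7 hours and 42 minutes past 12:00 = 7:42

Final answer: 7:42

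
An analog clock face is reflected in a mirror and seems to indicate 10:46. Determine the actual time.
Reflection across the vertical (12-6) axis maps a hand at angle A degrees to (360 - A) degrees, which sends a reading of T minutes past 12:00 to (720 - T) minutes past 12:00.
Mirror reads 10:46 = 646 minutes past 12:00.
Actual time: (720 - 646) mod 720 = 74 minutes = 1:14.

Final answer: 1:14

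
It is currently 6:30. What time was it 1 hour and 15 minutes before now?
Starting time: 6:30 = 390 total minutes past 12:00
Subtracting: 1 hour and 15 minutes = 75 minutes
390 - 75 = 315 minutes
= 5 hours and 15 minutes past 12:00 = 5:15

Final answer: 5:15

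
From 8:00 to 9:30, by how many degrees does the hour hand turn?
The hour hand moves 0.5 degrees per minute.
Time elapsed: 9:30 - 8:00 = 90 minutes
Angular displacement: 90 x 0.5 = 45 degrees

Final answer: 45 degrees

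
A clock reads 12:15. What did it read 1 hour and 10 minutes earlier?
Starting time: 12:15 = 15 total minutes past 12:00
Subtracting: 1 hour and 10 minutes = 70 minutes
15 - 70 = -55 (negative, add 12 hours = 720) = 665 minutes
= 11 hours and 5 minutes past 12:00 = 11:05

Final answer: 11:05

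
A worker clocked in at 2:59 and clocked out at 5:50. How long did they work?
From 2:59 to 5:50:
(5 x 60 + 50) - (2 x 60 + 59) = 350 - 179 = 171 minutes
= 2 hours and 51 minutes

Final answer: 2 hours and 51 minutes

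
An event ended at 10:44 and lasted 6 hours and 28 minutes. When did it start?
Starting time: 10:44 = 644 total minutes past 12:00
Subtracting: 6 hours and 28 minutes = 388 minutes
644 - 388 = 256 minutes
= 4 hours and 16 minutes past 12:00 = 4:16

Final answer: 4:16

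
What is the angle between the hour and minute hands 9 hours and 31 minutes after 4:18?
First find the time 9 hours and 31 minutes after 4:18.
Total minutes: 4 x 60 + 18 + 9 x 60 + 31 = 829.
829 mod 720 = 109 minutes = 1:49.
Now compute the angle at 1:49:
Hour hand: 1 x 30 + 49 x 0.5 = 54.5 degrees
Minute hand: 49 x 6 = 294 degrees
Difference: |54.5 - 294| = 239.5 degrees
Smaller angle: 360 - 239.5 = 120.5 degrees

Final answer: 120.5 degrees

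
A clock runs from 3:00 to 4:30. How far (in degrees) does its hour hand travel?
The hour hand moves 0.5 degrees per minute.
Time elapsed: 4:30 - 3:00 = 90 minutes
Angular displacement: 90 x 0.5 = 45 degrees

Final answer: 45 degrees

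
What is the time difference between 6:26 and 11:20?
From 6:26 to 11:20:
(11 x 60 + 20) - (6 x 60 + 26) = 680 - 386 = 294 minutes
= 4 hours and 54 minutes

Final answer: 4 hours and 54 minutes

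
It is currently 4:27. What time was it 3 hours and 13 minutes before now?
Starting time: 4:27 = 267 total minutes past 12:00
Subtracting: 3 hours and 13 minutes = 193 minutes
267 - 193 = 74 minutes
= 1 hour and 14 minutes past 12:00 = 1:14

Final answer: 1:14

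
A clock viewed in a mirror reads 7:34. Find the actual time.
Reflection across the vertical (12-6) axis maps a hand at angle A degrees to (360 - A) degrees, which sends a reading of T minutes past 12:00 to (720 - T) minutes past 12:00.
Mirror reads 7:34 = 454 minutes past 12:00.
Actual time: (720 - 454) mod 720 = 266 minutes = 4:26.

Final answer: 4:26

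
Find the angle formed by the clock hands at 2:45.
Hour hand position: 2 x 30 + 45 x 0.5 = 82.5 degrees
Minute hand position: 45 x 6 = 270 degrees
Difference: |82.5 - 270| = 187.5 degrees
Since 187.5 > 180, the smaller angle is 360 - 187.5 = 172.5 degrees

Final answer: 172.5 degrees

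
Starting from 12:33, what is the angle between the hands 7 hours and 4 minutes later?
First find the time 7 hours and 4 minutes after 12:33.
Total minutes: 12 x 60 + 33 + 7 x 60 + 4 = 1177.
1177 mod 720 = 457 minutes = 7:37.
Now compute the angle at 7:37:
Hour hand: 7 x 30 + 37 x 0.5 = 228.5 degrees
Minute hand: 37 x 6 = 222 degrees
Difference: |228.5 - 222| = 6.5 degrees
The angle is 6.5 degrees

Final answer: 6.5 degrees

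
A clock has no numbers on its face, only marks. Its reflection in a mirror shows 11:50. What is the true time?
Reflection across the vertical (12-6) axis maps a hand at angle A degrees to (360 - A) degrees, which sends a reading of T minutes past 12:00 to (720 - T) minutes past 12:00.
Mirror reads 11:50 = 710 minutes past 12:00.
Actual time: (720 - 710) mod 720 = 10 minutes = 12:10.

Final answer: 12:10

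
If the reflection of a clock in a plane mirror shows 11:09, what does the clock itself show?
Reflection across the vertical (12-6) axis maps a hand at angle A degrees to (360 - A) degrees, which sends a reading of T minutes past 12:00 to (720 - T) minutes past 12:00.
Mirror reads 11:09 = 669 minutes past 12:00.
Actual time: (720 - 669) mod 720 = 51 minutes = 12:51.

Final answer: 12:51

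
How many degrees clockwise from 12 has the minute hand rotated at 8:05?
The minute hand moves 6 degrees per minute.
At 8:05: 5 x 6 = 30 degrees

Final answer: 30 degrees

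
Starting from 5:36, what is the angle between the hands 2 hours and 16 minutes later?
First find the time 2 hours and 16 minutes after 5:36.
Total minutes: 5 x 60 + 36 + 2 x 60 + 16 = 472.
472 mod 720 = 472 minutes = 7:52.
Now compute the angle at 7:52:
Hour hand: 7 x 30 + 52 x 0.5 = 236 degrees
Minute hand: 52 x 6 = 312 degrees
Difference: |236 - 312| = 76 degrees
The angle is 76 degrees

Final answer: 76 degrees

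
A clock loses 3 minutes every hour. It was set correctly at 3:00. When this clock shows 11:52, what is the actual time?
For every 60 true minutes, the faulty clock advances 57 minutes, so 1 faulty-clock minute corresponds to 60/57 true minutes.
From 3:00 to 11:52 on the faulty dial is 532 minutes.
True elapsed: 532 x 60/57 = 560 minutes = 9 hours and 20 minutes.
True time: 3:00 + 9 hours and 20 minutes = 12:20.

Final answer: 12:20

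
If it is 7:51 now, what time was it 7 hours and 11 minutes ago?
Starting time: 7:51 = 471 total minutes past 12:00
Subtracting: 7 hours and 11 minutes = 431 minutes
471 - 431 = 40 minutes
= 40 minutes past 12:00 = 12:40

Final answer: 12:40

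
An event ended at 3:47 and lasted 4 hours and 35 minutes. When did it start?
Starting time: 3:47 = 227 total minutes past 12:00
Subtracting: 4 hours and 35 minutes = 275 minutes
227 - 275 = -48 (negative, add 12 hours = 720) = 672 minutes
= 11 hours and 12 minutes past 12:00 = 11:12

Final answer: 11:12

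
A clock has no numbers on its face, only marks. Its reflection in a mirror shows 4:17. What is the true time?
Reflection across the vertical (12-6) axis maps a hand at angle A degrees to (360 - A) degrees, which sends a reading of T minutes past 12:00 to (720 - T) minutes past 12:00.
Mirror reads 4:17 = 257 minutes past 12:00.
Actual time: (720 - 257) mod 720 = 463 minutes = 7:43.

Final answer: 7:43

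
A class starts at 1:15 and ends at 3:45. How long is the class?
From 1:15 to 3:45:
(3 x 60 + 45) - (1 x 60 + 15) = 225 - 75 = 150 minutes
= 2 hours and 30 minutes

Final answer: 2 hours and 30 minutes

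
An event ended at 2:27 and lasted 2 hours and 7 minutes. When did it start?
Starting time: 2:27 = 147 total minutes past 12:00
Subtracting: 2 hours and 7 minutes = 127 minutes
147 - 127 = 20 minutes
= 20 minutes past 12:00 = 12:20

Final answer: 12:20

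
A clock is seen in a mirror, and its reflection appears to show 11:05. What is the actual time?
Reflection across the vertical (12-6) axis maps a hand at angle A degrees to (360 - A) degrees, which sends a reading of T minutes past 12:00 to (720 - T) minutes past 12:00.
Mirror reads 11:05 = 665 minutes past 12:00.
Actual time: (720 - 665) mod 720 = 55 minutes = 12:55.

Final answer: 12:55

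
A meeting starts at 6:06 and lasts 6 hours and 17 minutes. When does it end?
Starting time: 6:06
Adding 17 minutes to 6 minutes: 6 + 17 = 23 minutes
Adding 6 hours: 6 + 6 = 12
Final time: 12:23

Final answer: 12:23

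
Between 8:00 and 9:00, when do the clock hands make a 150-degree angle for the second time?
At t minutes past 8:00, the hour hand is at 30 x 8 + 0.5t degrees and the minute hand is at 6t degrees.
The smaller angle between them is 150 degrees when |30H - 5.5t| = 150 or |30H - 5.5t| = 210.
With H = 8, solve 30 x 8 - 5.5t = +/- target for each target:
  t = (30 x 8 - 150) / 5.5 = 16.36
  t = (30 x 8 + 150) / 5.5 = 70.91 (outside (0, 60))
  t = (30 x 8 - 210) / 5.5 = 5.45
  t = (30 x 8 + 210) / 5.5 = 81.82 (outside (0, 60))
Valid solutions in (0, 60): {5.45, 16.36} minutes.
The second occurrence is t = 16.36 minutes.
The hands form a 150-degree angle at 16.36 minutes past 8:00.

Final answer: 16.36 minutes past 8:00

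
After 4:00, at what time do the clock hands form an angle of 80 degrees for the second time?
At t minutes past 4:00, the hour hand is at 30 x 4 + 0.5t degrees and the minute hand is at 6t degrees.
The smaller angle between them is 80 degrees when |30H - 5.5t| = 80 or |30H - 5.5t| = 280.
With H = 4, solve 30 x 4 - 5.5t = +/- target for each target:
  t = (30 x 4 - 80) / 5.5 = 7.27
  t = (30 x 4 + 80) / 5.5 = 36.36
  t = (30 x 4 - 280) / 5.5 = -29.09 (outside (0, 60))
  t = (30 x 4 + 280) / 5.5 = 72.73 (outside (0, 60))
Valid solutions in (0, 60): {7.27, 36.36} minutes.
The second occurrence is t = 36.36 minutes.
The hands form a 80-degree angle at 36.36 minutes past 4:00.

Final answer: 36.36 minutes past 4:00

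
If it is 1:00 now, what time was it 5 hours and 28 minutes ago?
Starting time: 1:00 = 60 total minutes past 12:00
Subtracting: 5 hours and 28 minutes = 328 minutes
60 - 328 = -268 (negative, add 12 hours = 720) = 452 minutes
= 7 hours and 32 minutes past 12:00 = 7:32

Final answer: 7:32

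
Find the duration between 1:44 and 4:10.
From 1:44 to 4:10:
(4 x 60 + 10) - (1 x 60 + 44) = 250 - 104 = 146 minutes
= 2 hours and 26 minutes

Final answer: 2 hours and 26 minutes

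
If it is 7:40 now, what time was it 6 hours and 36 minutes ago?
Starting time: 7:40 = 460 total minutes past 12:00
Subtracting: 6 hours and 36 minutes = 396 minutes
460 - 396 = 64 minutes
= 1 hour and 4 minutes past 12:00 = 1:04

Final answer: 1:04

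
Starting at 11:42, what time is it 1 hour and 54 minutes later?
Starting time: 11:42
Adding 54 minutes to 42 minutes: 42 + 54 = 96 minutes = 1 hour and 36 minutes
Adding 1 hour: 11 + 1 + 1 (carry) = 13 - 12 = 1
Final time: 1:36

Final answer: 1:36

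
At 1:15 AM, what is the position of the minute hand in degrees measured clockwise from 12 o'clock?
The minute hand moves 6 degrees per minute.
At 1:15: 15 x 6 = 90 degrees

Final answer: 90 degrees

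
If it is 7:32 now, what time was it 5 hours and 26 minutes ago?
Starting time: 7:32 = 452 total minutes past 12:00
Subtracting: 5 hours and 26 minutes = 326 minutes
452 - 326 = 126 minutes
= 2 hours and 6 minutes past 12:00 = 2:06

Final answer: 2:06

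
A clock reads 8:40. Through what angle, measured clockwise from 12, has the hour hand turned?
The hour hand moves 30 degrees per hour and 0.5 degrees per minute.
At 8:40: (8) x 30 + 40 x 0.5 = 240 + 20 = 260 degrees

Final answer: 260 degrees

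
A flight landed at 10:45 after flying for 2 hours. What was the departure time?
Starting time: 10:45 = 645 total minutes past 12:00
Subtracting: 2 hours = 120 minutes
645 - 120 = 525 minutes
= 8 hours and 45 minutes past 12:00 = 8:45

Final answer: 8:45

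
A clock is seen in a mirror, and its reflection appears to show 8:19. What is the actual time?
Reflection across the vertical (12-6) axis maps a hand at angle A degrees to (360 - A) degrees, which sends a reading of T minutes past 12:00 to (720 - T) minutes past 12:00.
Mirror reads 8:19 = 499 minutes past 12:00.
Actual time: (720 - 499) mod 720 = 221 minutes = 3:41.

Final answer: 3:41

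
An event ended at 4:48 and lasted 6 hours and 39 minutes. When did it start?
Starting time: 4:48 = 288 total minutes past 12:00
Subtracting: 6 hours and 39 minutes = 399 minutes
288 - 399 = -111 (negative, add 12 hours = 720) = 609 minutes
= 10 hours and 9 minutes past 12:00 = 10:09

Final answer: 10:09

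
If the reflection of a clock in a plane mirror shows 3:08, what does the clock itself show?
Reflection across the vertical (12-6) axis maps a hand at angle A degrees to (360 - A) degrees, which sends a reading of T minutes past 12:00 to (720 - T) minutes past 12:00.
Mirror reads 3:08 = 188 minutes past 12:00.
Actual time: (720 - 188) mod 720 = 532 minutes = 8:52.

Final answer: 8:52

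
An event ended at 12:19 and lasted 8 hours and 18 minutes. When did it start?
Starting time: 12:19 = 19 total minutes past 12:00
Subtracting: 8 hours and 18 minutes = 498 minutes
19 - 498 = -479 (negative, add 12 hours = 720) = 241 minutes
= 4 hours and 1 minute past 12:00 = 4:01

Final answer: 4:01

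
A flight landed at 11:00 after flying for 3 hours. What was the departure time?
Starting time: 11:00 = 660 total minutes past 12:00
Subtracting: 3 hours = 180 minutes
660 - 180 = 480 minutes
= 8 hours past 12:00 = 8:00

Final answer: 8:00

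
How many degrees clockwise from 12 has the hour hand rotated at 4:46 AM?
The hour hand moves 30 degrees per hour and 0.5 degrees per minute.
At 4:46: (4) x 30 + 46 x 0.5 = 120 + 23 = 143 degrees

Final answer: 143 degrees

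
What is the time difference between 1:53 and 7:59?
From 1:53 to 7:59:
(7 x 60 + 59) - (1 x 60 + 53) = 479 - 113 = 366 minutes
= 6 hours and 6 minutes

Final answer: 6 hours and 6 minutes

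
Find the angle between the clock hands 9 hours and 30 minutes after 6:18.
First find the time 9 hours and 30 minutes after 6:18.
Total minutes: 6 x 60 + 18 + 9 x 60 + 30 = 948.
948 mod 720 = 228 minutes = 3:48.
Now compute the angle at 3:48:
Hour hand: 3 x 30 + 48 x 0.5 = 114 degrees
Minute hand: 48 x 6 = 288 degrees
Difference: |114 - 288| = 174 degrees
The angle is 174 degrees

Final answer: 174 degrees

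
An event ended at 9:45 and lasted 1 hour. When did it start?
Starting time: 9:45 = 585 total minutes past 12:00
Subtracting: 1 hour = 60 minutes
585 - 60 = 525 minutes
= 8 hours and 45 minutes past 12:00 = 8:45

Final answer: 8:45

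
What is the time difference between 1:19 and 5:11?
From 1:19 to 5:11:
(5 x 60 + 11) - (1 x 60 + 19) = 311 - 79 = 232 minutes
= 3 hours and 52 minutes

Final answer: 3 hours and 52 minutes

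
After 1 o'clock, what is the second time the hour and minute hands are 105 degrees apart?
At t minutes past 1:00, the hour hand is at 30 x 1 + 0.5t degrees and the minute hand is at 6t degrees.
The smaller angle between them is 105 degrees when |30H - 5.5t| = 105 or |30H - 5.5t| = 255.
With H = 1, solve 30 x 1 - 5.5t = +/- target for each target:
  t = (30 x 1 - 105) / 5.5 = -13.64 (outside (0, 60))
  t = (30 x 1 + 105) / 5.5 = 24.55
  t = (30 x 1 - 255) / 5.5 = -40.91 (outside (0, 60))
  t = (30 x 1 + 255) / 5.5 = 51.82
Valid solutions in (0, 60): {24.55, 51.82} minutes.
The second occurrence is t = 51.82 minutes.
The hands form a 105-degree angle at 51.82 minutes past 1:00.

Final answer: 51.82 minutes past 1:00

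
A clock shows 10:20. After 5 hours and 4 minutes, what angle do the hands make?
First find the time 5 hours and 4 minutes after 10:20.
Total minutes: 10 x 60 + 20 + 5 x 60 + 4 = 924.
924 mod 720 = 204 minutes = 3:24.
Now compute the angle at 3:24:
Hour hand: 3 x 30 + 24 x 0.5 = 102 degrees
Minute hand: 24 x 6 = 144 degrees
Difference: |102 - 144| = 42 degrees
The angle is 42 degrees

Final answer: 42 degrees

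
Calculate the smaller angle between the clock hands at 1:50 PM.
Hour hand position: 1 x 30 + 50 x 0.5 = 55 degrees
Minute hand position: 50 x 6 = 300 degrees
Difference: |55 - 300| = 245 degrees
Since 245 > 180, the smaller angle is 360 - 245 = 115 degrees

Final answer: 115 degrees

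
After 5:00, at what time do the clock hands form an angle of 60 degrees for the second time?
At t minutes past 5:00, the hour hand is at 30 x 5 + 0.5t degrees and the minute hand is at 6t degrees.
The smaller angle between them is 60 degrees when |30H - 5.5t| = 60 or |30H - 5.5t| = 300.
With H = 5, solve 30 x 5 - 5.5t = +/- target for each target:
  t = (30 x 5 - 60) / 5.5 = 16.36
  t = (30 x 5 + 60) / 5.5 = 38.18
  t = (30 x 5 - 300) / 5.5 = -27.27 (outside (0, 60))
  t = (30 x 5 + 300) / 5.5 = 81.82 (outside (0, 60))
Valid solutions in (0, 60): {16.36, 38.18} minutes.
The second occurrence is t = 38.18 minutes.
The hands form a 60-degree angle at 38.18 minutes past 5:00.

Final answer: 38.18 minutes past 5:00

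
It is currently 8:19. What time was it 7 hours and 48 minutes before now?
Starting time: 8:19 = 499 total minutes past 12:00
Subtracting: 7 hours and 48 minutes = 468 minutes
499 - 468 = 31 minutes
= 31 minutes past 12:00 = 12:31

Final answer: 12:31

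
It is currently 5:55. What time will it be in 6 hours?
Starting time: 5:55
Adding 0 minutes to 55 minutes: 55 + 0 = 55 minutes
Adding 6 hours: 5 + 6 = 11
Final time: 11:55

Final answer: 11:55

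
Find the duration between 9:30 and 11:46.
From 9:30 to 11:46:
(11 x 60 + 46) - (9 x 60 + 30) = 706 - 570 = 136 minutes
= 2 hours and 16 minutes

Final answer: 2 hours and 16 minutes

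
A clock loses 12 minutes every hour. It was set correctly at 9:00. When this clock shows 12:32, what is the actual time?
For every 60 true minutes, the faulty clock advances 48 minutes, so 1 faulty-clock minute corresponds to 60/48 true minutes.
From 9:00 to 12:32 on the faulty dial is 212 minutes.
True elapsed: 212 x 60/48 = 265 minutes = 4 hours and 25 minutes.
True time: 9:00 + 4 hours and 25 minutes = 1:25.

Final answer: 1:25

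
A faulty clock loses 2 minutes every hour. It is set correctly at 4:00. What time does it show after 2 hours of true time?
For every 60 true minutes, the faulty clock advances 60 - 2 = 58 minutes.
True elapsed: 2 hours = 120 minutes.
Faulty clock advances: 120 x 58/60 = 116 minutes (drift: 4 minutes behind).
Shown time: 4:00 + 116 minutes = 5:56.

Final answer: 5:56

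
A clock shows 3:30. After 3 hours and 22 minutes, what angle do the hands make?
First find the time 3 hours and 22 minutes after 3:30.
Total minutes: 3 x 60 + 30 + 3 x 60 + 22 = 412.
412 mod 720 = 412 minutes = 6:52.
Now compute the angle at 6:52:
Hour hand: 6 x 30 + 52 x 0.5 = 206 degrees
Minute hand: 52 x 6 = 312 degrees
Difference: |206 - 312| = 106 degrees
The angle is 106 degrees

Final answer: 106 degrees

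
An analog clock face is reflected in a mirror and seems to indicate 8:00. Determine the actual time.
Reflection across the vertical (12-6) axis maps a hand at angle A degrees to (360 - A) degrees, which sends a reading of T minutes past 12:00 to (720 - T) minutes past 12:00.
Mirror reads 8:00 = 480 minutes past 12:00.
Actual time: (720 - 480) mod 720 = 240 minutes = 4:00.

Final answer: 4:00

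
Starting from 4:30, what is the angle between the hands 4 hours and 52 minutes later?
First find the time 4 hours and 52 minutes after 4:30.
Total minutes: 4 x 60 + 30 + 4 x 60 + 52 = 562.
562 mod 720 = 562 minutes = 9:22.
Now compute the angle at 9:22:
Hour hand: 9 x 30 + 22 x 0.5 = 281 degrees
Minute hand: 22 x 6 = 132 degrees
Difference: |281 - 132| = 149 degrees
The angle is 149 degrees

Final answer: 149 degrees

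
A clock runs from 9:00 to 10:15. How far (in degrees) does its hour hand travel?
The hour hand moves 0.5 degrees per minute.
Time elapsed: 10:15 - 9:00 = 75 minutes
Angular displacement: 75 x 0.5 = 37.5 degrees

Final answer: 37.5 degrees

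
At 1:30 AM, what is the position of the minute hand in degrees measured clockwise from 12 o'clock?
The minute hand moves 6 degrees per minute.
At 1:30: 30 x 6 = 180 degrees

Final answer: 180 degrees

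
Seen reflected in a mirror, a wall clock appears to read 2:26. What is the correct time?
Reflection across the vertical (12-6) axis maps a hand at angle A degrees to (360 - A) degrees, which sends a reading of T minutes past 12:00 to (720 - T) minutes past 12:00.
Mirror reads 2:26 = 146 minutes past 12:00.
Actual time: (720 - 146) mod 720 = 574 minutes = 9:34.

Final answer: 9:34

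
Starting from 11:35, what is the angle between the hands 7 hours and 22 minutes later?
First find the time 7 hours and 22 minutes after 11:35.
Total minutes: 11 x 60 + 35 + 7 x 60 + 22 = 1137.
1137 mod 720 = 417 minutes = 6:57.
Now compute the angle at 6:57:
Hour hand: 6 x 30 + 57 x 0.5 = 208.5 degrees
Minute hand: 57 x 6 = 342 degrees
Difference: |208.5 - 342| = 133.5 degrees
The angle is 133.5 degrees

Final answer: 133.5 degrees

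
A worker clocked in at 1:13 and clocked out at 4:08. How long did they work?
From 1:13 to 4:08:
(4 x 60 + 8) - (1 x 60 + 13) = 248 - 73 = 175 minutes
= 2 hours and 55 minutes

Final answer: 2 hours and 55 minutes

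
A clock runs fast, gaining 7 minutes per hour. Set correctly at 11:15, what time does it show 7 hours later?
For every 60 true minutes, the faulty clock advances 60 + 7 = 67 minutes.
True elapsed: 7 hours = 420 minutes.
Faulty clock advances: 420 x 67/60 = 469 minutes (drift: 49 minutes ahead).
Shown time: 11:15 + 469 minutes = 7:04.

Final answer: 7:04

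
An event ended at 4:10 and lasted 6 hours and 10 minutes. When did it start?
Starting time: 4:10 = 250 total minutes past 12:00
Subtracting: 6 hours and 10 minutes = 370 minutes
250 - 370 = -120 (negative, add 12 hours = 720) = 600 minutes
= 10 hours past 12:00 = 10:00

Final answer: 10:00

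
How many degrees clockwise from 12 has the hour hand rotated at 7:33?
The hour hand moves 30 degrees per hour and 0.5 degrees per minute.
At 7:33: (7) x 30 + 33 x 0.5 = 210 + 16.5 = 226.5 degrees

Final answer: 226.5 degrees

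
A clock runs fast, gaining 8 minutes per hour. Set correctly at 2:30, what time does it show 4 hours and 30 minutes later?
For every 60 true minutes, the faulty clock advances 60 + 8 = 68 minutes.
True elapsed: 4 hours and 30 minutes = 270 minutes.
Faulty clock advances: 270 x 68/60 = 306 minutes (drift: 36 minutes ahead).
Shown time: 2:30 + 306 minutes = 7:36.

Final answer: 7:36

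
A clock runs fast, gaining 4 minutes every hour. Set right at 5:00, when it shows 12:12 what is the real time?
For every 60 true minutes, the faulty clock advances 64 minutes, so 1 faulty-clock minute corresponds to 60/64 true minutes.
From 5:00 to 12:12 on the faulty dial is 432 minutes.
True elapsed: 432 x 60/64 = 405 minutes = 6 hours and 45 minutes.
True time: 5:00 + 6 hours and 45 minutes = 11:45.

Final answer: 11:45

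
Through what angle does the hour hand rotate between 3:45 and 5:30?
The hour hand moves 0.5 degrees per minute.
Time elapsed: 5:30 - 3:45 = 105 minutes
Angular displacement: 105 x 0.5 = 52.5 degrees

Final answer: 52.5 degrees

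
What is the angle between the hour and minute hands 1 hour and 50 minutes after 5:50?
First find the time 1 hour and 50 minutes after 5:50.
Total minutes: 5 x 60 + 50 + 1 x 60 + 50 = 460.
460 mod 720 = 460 minutes = 7:40.
Now compute the angle at 7:40:
Hour hand: 7 x 30 + 40 x 0.5 = 230 degrees
Minute hand: 40 x 6 = 240 degrees
Difference: |230 - 240| = 10 degrees
The angle is 10 degrees

Final answer: 10 degrees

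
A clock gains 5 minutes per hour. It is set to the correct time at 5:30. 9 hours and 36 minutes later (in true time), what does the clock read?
For every 60 true minutes, the faulty clock advances 60 + 5 = 65 minutes.
True elapsed: 9 hours and 36 minutes = 576 minutes.
Faulty clock advances: 576 x 65/60 = 624 minutes (drift: 48 minutes ahead).
Shown time: 5:30 + 624 minutes = 3:54.

Final answer: 3:54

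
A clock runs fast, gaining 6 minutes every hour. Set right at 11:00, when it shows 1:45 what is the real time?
For every 60 true minutes, the faulty clock advances 66 minutes, so 1 faulty-clock minute corresponds to 60/66 true minutes.
From 11:00 to 1:45 on the faulty dial is 165 minutes.
True elapsed: 165 x 60/66 = 150 minutes = 2 hours and 30 minutes.
True time: 11:00 + 2 hours and 30 minutes = 1:30.

Final answer: 1:30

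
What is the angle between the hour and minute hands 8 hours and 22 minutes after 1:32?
First find the time 8 hours and 22 minutes after 1:32.
Total minutes: 1 x 60 + 32 + 8 x 60 + 22 = 594.
594 mod 720 = 594 minutes = 9:54.
Now compute the angle at 9:54:
Hour hand: 9 x 30 + 54 x 0.5 = 297 degrees
Minute hand: 54 x 6 = 324 degrees
Difference: |297 - 324| = 27 degrees
The angle is 27 degrees

Final answer: 27 degrees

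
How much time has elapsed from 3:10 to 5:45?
From 3:10 to 5:45:
(5 x 60 + 45) - (3 x 60 + 10) = 345 - 190 = 155 minutes
= 2 hours and 35 minutes

Final answer: 2 hours and 35 minutes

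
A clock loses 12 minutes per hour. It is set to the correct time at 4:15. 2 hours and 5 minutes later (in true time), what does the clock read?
For every 60 true minutes, the faulty clock advances 60 - 12 = 48 minutes.
True elapsed: 2 hours and 5 minutes = 125 minutes.
Faulty clock advances: 125 x 48/60 = 100 minutes (drift: 25 minutes behind).
Shown time: 4:15 + 100 minutes = 5:55.

Final answer: 5:55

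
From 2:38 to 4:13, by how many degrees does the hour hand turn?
The hour hand moves 0.5 degrees per minute.
Time elapsed: 4:13 - 2:38 = 95 minutes
Angular displacement: 95 x 0.5 = 47.5 degrees

Final answer: 47.5 degrees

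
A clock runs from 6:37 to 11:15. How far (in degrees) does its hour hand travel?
The hour hand moves 0.5 degrees per minute.
Time elapsed: 11:15 - 6:37 = 278 minutes
Angular displacement: 278 x 0.5 = 139 degrees

Final answer: 139 degrees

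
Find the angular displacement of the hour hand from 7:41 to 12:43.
The hour hand moves 0.5 degrees per minute.
Time elapsed: 12:43 - 7:41 = 302 minutes
Angular displacement: 302 x 0.5 = 151 degrees

Final answer: 151 degrees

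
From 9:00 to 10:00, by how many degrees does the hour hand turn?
The hour hand moves 0.5 degrees per minute.
Time elapsed: 10:00 - 9:00 = 60 minutes
Angular displacement: 60 x 0.5 = 30 degrees

Final answer: 30 degrees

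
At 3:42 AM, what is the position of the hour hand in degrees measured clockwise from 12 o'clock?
The hour hand moves 30 degrees per hour and 0.5 degrees per minute.
At 3:42: (3) x 30 + 42 x 0.5 = 90 + 21 = 111 degrees

Final answer: 111 degrees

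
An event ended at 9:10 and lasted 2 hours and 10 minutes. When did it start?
Starting time: 9:10 = 550 total minutes past 12:00
Subtracting: 2 hours and 10 minutes = 130 minutes
550 - 130 = 420 minutes
= 7 hours past 12:00 = 7:00

Final answer: 7:00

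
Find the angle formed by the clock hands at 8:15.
Hour hand position: 8 x 30 + 15 x 0.5 = 247.5 degrees
Minute hand position: 15 x 6 = 90 degrees
Difference: |247.5 - 90| = 157.5 degrees
The angle between the hands is 157.5 degrees

Final answer: 157.5 degrees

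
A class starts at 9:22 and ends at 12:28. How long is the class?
From 9:22 to 12:28:
(12 x 60 + 28) - (9 x 60 + 22) = 748 - 562 = 186 minutes
= 3 hours and 6 minutes

Final answer: 3 hours and 6 minutes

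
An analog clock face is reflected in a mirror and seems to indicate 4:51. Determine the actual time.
Reflection across the vertical (12-6) axis maps a hand at angle A degrees to (360 - A) degrees, which sends a reading of T minutes past 12:00 to (720 - T) minutes past 12:00.
Mirror reads 4:51 = 291 minutes past 12:00.
Actual time: (720 - 291) mod 720 = 429 minutes = 7:09.

Final answer: 7:09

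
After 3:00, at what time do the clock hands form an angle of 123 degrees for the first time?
At t minutes past 3:00, the hour hand is at 30 x 3 + 0.5t degrees and the minute hand is at 6t degrees.
The smaller angle between them is 123 degrees when |30H - 5.5t| = 123 or |30H - 5.5t| = 237.
With H = 3, solve 30 x 3 - 5.5t = +/- target for each target:
  t = (30 x 3 - 123) / 5.5 = -6 (outside (0, 60))
  t = (30 x 3 + 123) / 5.5 = 38.73
  t = (30 x 3 - 237) / 5.5 = -26.73 (outside (0, 60))
  t = (30 x 3 + 237) / 5.5 = 59.45
Valid solutions in (0, 60): {38.73, 59.45} minutes.
The first occurrence is t = 38.73 minutes.
The hands form a 123-degree angle at 38.73 minutes past 3:00.

Final answer: 38.73 minutes past 3:00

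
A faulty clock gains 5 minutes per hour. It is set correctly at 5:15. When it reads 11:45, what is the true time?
For every 60 true minutes, the faulty clock advances 65 minutes, so 1 faulty-clock minute corresponds to 60/65 true minutes.
From 5:15 to 11:45 on the faulty dial is 390 minutes.
True elapsed: 390 x 60/65 = 360 minutes = 6 hours.
True time: 5:15 + 6 hours = 11:15.

Final answer: 11:15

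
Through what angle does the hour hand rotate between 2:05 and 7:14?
The hour hand moves 0.5 degrees per minute.
Time elapsed: 7:14 - 2:05 = 309 minutes
Angular displacement: 309 x 0.5 = 154.5 degrees

Final answer: 154.5 degrees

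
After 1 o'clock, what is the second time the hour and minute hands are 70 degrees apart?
At t minutes past 1:00, the hour hand is at 30 x 1 + 0.5t degrees and the minute hand is at 6t degrees.
The smaller angle between them is 70 degrees when |30H - 5.5t| = 70 or |30H - 5.5t| = 290.
With H = 1, solve 30 x 1 - 5.5t = +/- target for each target:
  t = (30 x 1 - 70) / 5.5 = -7.27 (outside (0, 60))
  t = (30 x 1 + 70) / 5.5 = 18.18
  t = (30 x 1 - 290) / 5.5 = -47.27 (outside (0, 60))
  t = (30 x 1 + 290) / 5.5 = 58.18
Valid solutions in (0, 60): {18.18, 58.18} minutes.
The second occurrence is t = 58.18 minutes.
The hands form a 70-degree angle at 58.18 minutes past 1:00.

Final answer: 58.18 minutes past 1:00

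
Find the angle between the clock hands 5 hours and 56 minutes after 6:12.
First find the time 5 hours and 56 minutes after 6:12.
Total minutes: 6 x 60 + 12 + 5 x 60 + 56 = 728.
728 mod 720 = 8 minutes = 12:08.
Now compute the angle at 12:08:
Hour hand: 0 x 30 + 8 x 0.5 = 4 degrees
Minute hand: 8 x 6 = 48 degrees
Difference: |4 - 48| = 44 degrees
The angle is 44 degrees

Final answer: 44 degrees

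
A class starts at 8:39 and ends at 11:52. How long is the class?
From 8:39 to 11:52:
(11 x 60 + 52) - (8 x 60 + 39) = 712 - 519 = 193 minutes
= 3 hours and 13 minutes

Final answer: 3 hours and 13 minutes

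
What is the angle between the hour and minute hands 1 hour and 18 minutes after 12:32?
First find the time 1 hour and 18 minutes after 12:32.
Total minutes: 12 x 60 + 32 + 1 x 60 + 18 = 830.
830 mod 720 = 110 minutes = 1:50.
Now compute the angle at 1:50:
Hour hand: 1 x 30 + 50 x 0.5 = 55 degrees
Minute hand: 50 x 6 = 300 degrees
Difference: |55 - 300| = 245 degrees
Smaller angle: 360 - 245 = 115 degrees

Final answer: 115 degrees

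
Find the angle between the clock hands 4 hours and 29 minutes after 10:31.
First find the time 4 hours and 29 minutes after 10:31.
Total minutes: 10 x 60 + 31 + 4 x 60 + 29 = 900.
900 mod 720 = 180 minutes = 3:00.
Now compute the angle at 3:00:
Hour hand: 3 x 30 + 0 x 0.5 = 90 degrees
Minute hand: 0 x 6 = 0 degrees
Difference: |90 - 0| = 90 degrees
The angle is 90 degrees

Final answer: 90 degrees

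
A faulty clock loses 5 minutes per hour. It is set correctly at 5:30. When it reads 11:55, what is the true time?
For every 60 true minutes, the faulty clock advances 55 minutes, so 1 faulty-clock minute corresponds to 60/55 true minutes.
From 5:30 to 11:55 on the faulty dial is 385 minutes.
True elapsed: 385 x 60/55 = 420 minutes = 7 hours.
True time: 5:30 + 7 hours = 12:30.

Final answer: 12:30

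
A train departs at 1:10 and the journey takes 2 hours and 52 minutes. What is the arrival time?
Starting time: 1:10
Adding 52 minutes to 10 minutes: 10 + 52 = 62 minutes = 1 hour and 2 minutes
Adding 2 hours: 1 + 2 + 1 (carry) = 4
Final time: 4:02

Final answer: 4:02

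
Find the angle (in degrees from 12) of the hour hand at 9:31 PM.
The hour hand moves 30 degrees per hour and 0.5 degrees per minute.
At 9:31: (9) x 30 + 31 x 0.5 = 270 + 15.5 = 285.5 degrees

Final answer: 285.5 degrees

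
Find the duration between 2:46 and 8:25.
From 2:46 to 8:25:
(8 x 60 + 25) - (2 x 60 + 46) = 505 - 166 = 339 minutes
= 5 hours and 39 minutes

Final answer: 5 hours and 39 minutes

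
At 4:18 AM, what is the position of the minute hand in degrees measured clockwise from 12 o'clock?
The minute hand moves 6 degrees per minute.
At 4:18: 18 x 6 = 108 degrees

Final answer: 108 degrees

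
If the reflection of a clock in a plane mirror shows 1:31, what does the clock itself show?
Reflection across the vertical (12-6) axis maps a hand at angle A degrees to (360 - A) degrees, which sends a reading of T minutes past 12:00 to (720 - T) minutes past 12:00.
Mirror reads 1:31 = 91 minutes past 12:00.
Actual time: (720 - 91) mod 720 = 629 minutes = 10:29.

Final answer: 10:29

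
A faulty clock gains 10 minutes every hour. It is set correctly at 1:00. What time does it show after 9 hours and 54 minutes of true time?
For every 60 true minutes, the faulty clock advances 60 + 10 = 70 minutes.
True elapsed: 9 hours and 54 minutes = 594 minutes.
Faulty clock advances: 594 x 70/60 = 693 minutes (drift: 99 minutes ahead).
Shown time: 1:00 + 693 minutes = 12:33.

Final answer: 12:33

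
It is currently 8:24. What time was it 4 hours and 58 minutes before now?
Starting time: 8:24 = 504 total minutes past 12:00
Subtracting: 4 hours and 58 minutes = 298 minutes
504 - 298 = 206 minutes
= 3 hours and 26 minutes past 12:00 = 3:26

Final answer: 3:26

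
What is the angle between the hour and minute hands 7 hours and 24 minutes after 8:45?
First find the time 7 hours and 24 minutes after 8:45.
Total minutes: 8 x 60 + 45 + 7 x 60 + 24 = 969.
969 mod 720 = 249 minutes = 4:09.
Now compute the angle at 4:09:
Hour hand: 4 x 30 + 9 x 0.5 = 124.5 degrees
Minute hand: 9 x 6 = 54 degrees
Difference: |124.5 - 54| = 70.5 degrees
The angle is 70.5 degrees

Final answer: 70.5 degrees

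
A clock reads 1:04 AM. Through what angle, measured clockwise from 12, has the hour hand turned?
The hour hand moves 30 degrees per hour and 0.5 degrees per minute.
At 1:04: (1) x 30 + 4 x 0.5 = 30 + 2 = 32 degrees

Final answer: 32 degrees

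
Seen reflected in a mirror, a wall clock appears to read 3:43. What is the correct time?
Reflection across the vertical (12-6) axis maps a hand at angle A degrees to (360 - A) degrees, which sends a reading of T minutes past 12:00 to (720 - T) minutes past 12:00.
Mirror reads 3:43 = 223 minutes past 12:00.
Actual time: (720 - 223) mod 720 = 497 minutes = 8:17.

Final answer: 8:17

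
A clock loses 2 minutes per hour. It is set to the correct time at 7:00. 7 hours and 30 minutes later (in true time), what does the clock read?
For every 60 true minutes, the faulty clock advances 60 - 2 = 58 minutes.
True elapsed: 7 hours and 30 minutes = 450 minutes.
Faulty clock advances: 450 x 58/60 = 435 minutes (drift: 15 minutes behind).
Shown time: 7:00 + 435 minutes = 2:15.

Final answer: 2:15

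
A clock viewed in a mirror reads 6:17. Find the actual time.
Reflection across the vertical (12-6) axis maps a hand at angle A degrees to (360 - A) degrees, which sends a reading of T minutes past 12:00 to (720 - T) minutes past 12:00.
Mirror reads 6:17 = 377 minutes past 12:00.
Actual time: (720 - 377) mod 720 = 343 minutes = 5:43.

Final answer: 5:43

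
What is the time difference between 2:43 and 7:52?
From 2:43 to 7:52:
(7 x 60 + 52) - (2 x 60 + 43) = 472 - 163 = 309 minutes
= 5 hours and 9 minutes

Final answer: 5 hours and 9 minutes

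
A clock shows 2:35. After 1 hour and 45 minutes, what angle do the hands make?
First find the time 1 hour and 45 minutes after 2:35.
Total minutes: 2 x 60 + 35 + 1 x 60 + 45 = 260.
260 mod 720 = 260 minutes = 4:20.
Now compute the angle at 4:20:
Hour hand: 4 x 30 + 20 x 0.5 = 130 degrees
Minute hand: 20 x 6 = 120 degrees
Difference: |130 - 120| = 10 degrees
The angle is 10 degrees

Final answer: 10 degrees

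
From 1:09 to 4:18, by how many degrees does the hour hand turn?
The hour hand moves 0.5 degrees per minute.
Time elapsed: 4:18 - 1:09 = 189 minutes
Angular displacement: 189 x 0.5 = 94.5 degrees

Final answer: 94.5 degrees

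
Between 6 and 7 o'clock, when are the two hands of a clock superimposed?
The minute hand gains 5.5 degrees per minute on the hour hand.
At 6:00, the hour hand is at 180 degrees and the minute hand is at 0 degrees.
The gap is 180 degrees. Time to close: 180/5.5 = 60 x 6/11 = 32.73 minutes.
The hands overlap at 32.73 minutes past 6:00.

Final answer: 32.73 minutes past 6:00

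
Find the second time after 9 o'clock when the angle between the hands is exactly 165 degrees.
At t minutes past 9:00, the hour hand is at 30 x 9 + 0.5t degrees and the minute hand is at 6t degrees.
The smaller angle between them is 165 degrees when |30H - 5.5t| = 165 or |30H - 5.5t| = 195.
With H = 9, solve 30 x 9 - 5.5t = +/- target for each target:
  t = (30 x 9 - 165) / 5.5 = 19.09
  t = (30 x 9 + 165) / 5.5 = 79.09 (outside (0, 60))
  t = (30 x 9 - 195) / 5.5 = 13.64
  t = (30 x 9 + 195) / 5.5 = 84.55 (outside (0, 60))
Valid solutions in (0, 60): {13.64, 19.09} minutes.
The second occurrence is t = 19.09 minutes.
The hands form a 165-degree angle at 19.09 minutes past 9:00.

Final answer: 19.09 minutes past 9:00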